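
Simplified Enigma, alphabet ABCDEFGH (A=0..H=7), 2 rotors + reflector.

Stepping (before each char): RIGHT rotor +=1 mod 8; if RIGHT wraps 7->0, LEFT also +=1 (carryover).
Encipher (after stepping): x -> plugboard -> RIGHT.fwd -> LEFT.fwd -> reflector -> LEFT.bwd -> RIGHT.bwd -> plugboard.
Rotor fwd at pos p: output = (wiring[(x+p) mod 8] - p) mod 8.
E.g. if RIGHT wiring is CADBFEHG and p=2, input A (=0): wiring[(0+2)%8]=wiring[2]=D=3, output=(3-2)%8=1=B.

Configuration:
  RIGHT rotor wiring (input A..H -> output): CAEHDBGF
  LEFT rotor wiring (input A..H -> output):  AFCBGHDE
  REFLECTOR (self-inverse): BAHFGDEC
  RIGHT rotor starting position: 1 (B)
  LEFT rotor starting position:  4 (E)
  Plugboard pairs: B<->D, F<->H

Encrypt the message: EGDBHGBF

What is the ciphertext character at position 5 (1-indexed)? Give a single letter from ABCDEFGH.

Char 1 ('E'): step: R->2, L=4; E->plug->E->R->E->L->E->refl->G->L'->G->R'->H->plug->F
Char 2 ('G'): step: R->3, L=4; G->plug->G->R->F->L->B->refl->A->L'->D->R'->D->plug->B
Char 3 ('D'): step: R->4, L=4; D->plug->B->R->F->L->B->refl->A->L'->D->R'->H->plug->F
Char 4 ('B'): step: R->5, L=4; B->plug->D->R->F->L->B->refl->A->L'->D->R'->E->plug->E
Char 5 ('H'): step: R->6, L=4; H->plug->F->R->B->L->D->refl->F->L'->H->R'->B->plug->D

D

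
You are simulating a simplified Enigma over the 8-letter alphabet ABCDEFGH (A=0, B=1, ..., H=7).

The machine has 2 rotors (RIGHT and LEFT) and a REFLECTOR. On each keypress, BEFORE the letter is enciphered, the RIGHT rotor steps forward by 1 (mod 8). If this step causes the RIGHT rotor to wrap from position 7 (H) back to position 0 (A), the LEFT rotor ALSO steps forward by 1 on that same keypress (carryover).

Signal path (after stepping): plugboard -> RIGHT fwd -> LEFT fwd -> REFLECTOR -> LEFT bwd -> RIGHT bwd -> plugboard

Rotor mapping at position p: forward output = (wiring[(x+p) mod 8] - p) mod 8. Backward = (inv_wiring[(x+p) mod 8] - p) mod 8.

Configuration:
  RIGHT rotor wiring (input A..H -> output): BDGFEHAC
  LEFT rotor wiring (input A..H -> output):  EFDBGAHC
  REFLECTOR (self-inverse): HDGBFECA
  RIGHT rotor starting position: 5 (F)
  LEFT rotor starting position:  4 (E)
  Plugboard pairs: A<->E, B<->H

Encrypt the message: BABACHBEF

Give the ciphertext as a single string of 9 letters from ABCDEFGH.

Char 1 ('B'): step: R->6, L=4; B->plug->H->R->B->L->E->refl->F->L'->H->R'->F->plug->F
Char 2 ('A'): step: R->7, L=4; A->plug->E->R->G->L->H->refl->A->L'->E->R'->C->plug->C
Char 3 ('B'): step: R->0, L->5 (L advanced); B->plug->H->R->C->L->F->refl->E->L'->G->R'->C->plug->C
Char 4 ('A'): step: R->1, L=5; A->plug->E->R->G->L->E->refl->F->L'->C->R'->A->plug->E
Char 5 ('C'): step: R->2, L=5; C->plug->C->R->C->L->F->refl->E->L'->G->R'->E->plug->A
Char 6 ('H'): step: R->3, L=5; H->plug->B->R->B->L->C->refl->G->L'->F->R'->D->plug->D
Char 7 ('B'): step: R->4, L=5; B->plug->H->R->B->L->C->refl->G->L'->F->R'->E->plug->A
Char 8 ('E'): step: R->5, L=5; E->plug->A->R->C->L->F->refl->E->L'->G->R'->E->plug->A
Char 9 ('F'): step: R->6, L=5; F->plug->F->R->H->L->B->refl->D->L'->A->R'->E->plug->A

Answer: FCCEADAAA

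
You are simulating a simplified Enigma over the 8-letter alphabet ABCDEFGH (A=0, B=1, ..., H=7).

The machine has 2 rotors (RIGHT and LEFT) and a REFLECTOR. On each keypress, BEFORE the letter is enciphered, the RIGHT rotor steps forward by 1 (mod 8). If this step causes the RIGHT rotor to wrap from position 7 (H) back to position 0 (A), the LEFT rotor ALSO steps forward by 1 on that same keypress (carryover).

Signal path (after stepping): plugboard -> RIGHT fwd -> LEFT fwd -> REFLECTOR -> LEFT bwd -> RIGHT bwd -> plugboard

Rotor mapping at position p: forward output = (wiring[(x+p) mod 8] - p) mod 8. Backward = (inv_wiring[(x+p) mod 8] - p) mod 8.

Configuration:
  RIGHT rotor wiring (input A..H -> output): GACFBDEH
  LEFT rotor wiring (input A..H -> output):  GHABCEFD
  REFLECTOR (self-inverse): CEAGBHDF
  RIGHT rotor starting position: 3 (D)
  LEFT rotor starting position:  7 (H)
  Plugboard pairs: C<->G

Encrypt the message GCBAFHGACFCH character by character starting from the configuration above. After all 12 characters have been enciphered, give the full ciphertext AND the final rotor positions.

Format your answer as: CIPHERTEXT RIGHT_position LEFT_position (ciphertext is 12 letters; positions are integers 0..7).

Char 1 ('G'): step: R->4, L=7; G->plug->C->R->A->L->E->refl->B->L'->D->R'->D->plug->D
Char 2 ('C'): step: R->5, L=7; C->plug->G->R->A->L->E->refl->B->L'->D->R'->E->plug->E
Char 3 ('B'): step: R->6, L=7; B->plug->B->R->B->L->H->refl->F->L'->G->R'->A->plug->A
Char 4 ('A'): step: R->7, L=7; A->plug->A->R->A->L->E->refl->B->L'->D->R'->D->plug->D
Char 5 ('F'): step: R->0, L->0 (L advanced); F->plug->F->R->D->L->B->refl->E->L'->F->R'->D->plug->D
Char 6 ('H'): step: R->1, L=0; H->plug->H->R->F->L->E->refl->B->L'->D->R'->F->plug->F
Char 7 ('G'): step: R->2, L=0; G->plug->C->R->H->L->D->refl->G->L'->A->R'->A->plug->A
Char 8 ('A'): step: R->3, L=0; A->plug->A->R->C->L->A->refl->C->L'->E->R'->E->plug->E
Char 9 ('C'): step: R->4, L=0; C->plug->G->R->G->L->F->refl->H->L'->B->R'->H->plug->H
Char 10 ('F'): step: R->5, L=0; F->plug->F->R->F->L->E->refl->B->L'->D->R'->E->plug->E
Char 11 ('C'): step: R->6, L=0; C->plug->G->R->D->L->B->refl->E->L'->F->R'->H->plug->H
Char 12 ('H'): step: R->7, L=0; H->plug->H->R->F->L->E->refl->B->L'->D->R'->D->plug->D
Final: ciphertext=DEADDFAEHEHD, RIGHT=7, LEFT=0

Answer: DEADDFAEHEHD 7 0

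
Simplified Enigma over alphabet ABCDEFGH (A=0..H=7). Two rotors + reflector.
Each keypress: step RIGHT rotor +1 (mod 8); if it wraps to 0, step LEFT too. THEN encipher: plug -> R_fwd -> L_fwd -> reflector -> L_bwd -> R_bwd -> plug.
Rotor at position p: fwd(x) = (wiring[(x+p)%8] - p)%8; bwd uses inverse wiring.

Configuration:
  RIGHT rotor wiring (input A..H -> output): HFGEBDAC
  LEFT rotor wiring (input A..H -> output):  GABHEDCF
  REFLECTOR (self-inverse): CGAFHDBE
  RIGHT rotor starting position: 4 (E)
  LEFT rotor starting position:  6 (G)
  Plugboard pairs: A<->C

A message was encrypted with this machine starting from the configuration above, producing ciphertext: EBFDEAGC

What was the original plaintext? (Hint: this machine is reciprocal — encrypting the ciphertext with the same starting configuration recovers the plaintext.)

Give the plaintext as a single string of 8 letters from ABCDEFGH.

Answer: FDCFDGAB

Derivation:
Char 1 ('E'): step: R->5, L=6; E->plug->E->R->A->L->E->refl->H->L'->B->R'->F->plug->F
Char 2 ('B'): step: R->6, L=6; B->plug->B->R->E->L->D->refl->F->L'->H->R'->D->plug->D
Char 3 ('F'): step: R->7, L=6; F->plug->F->R->C->L->A->refl->C->L'->D->R'->A->plug->C
Char 4 ('D'): step: R->0, L->7 (L advanced); D->plug->D->R->E->L->A->refl->C->L'->D->R'->F->plug->F
Char 5 ('E'): step: R->1, L=7; E->plug->E->R->C->L->B->refl->G->L'->A->R'->D->plug->D
Char 6 ('A'): step: R->2, L=7; A->plug->C->R->H->L->D->refl->F->L'->F->R'->G->plug->G
Char 7 ('G'): step: R->3, L=7; G->plug->G->R->C->L->B->refl->G->L'->A->R'->C->plug->A
Char 8 ('C'): step: R->4, L=7; C->plug->A->R->F->L->F->refl->D->L'->H->R'->B->plug->B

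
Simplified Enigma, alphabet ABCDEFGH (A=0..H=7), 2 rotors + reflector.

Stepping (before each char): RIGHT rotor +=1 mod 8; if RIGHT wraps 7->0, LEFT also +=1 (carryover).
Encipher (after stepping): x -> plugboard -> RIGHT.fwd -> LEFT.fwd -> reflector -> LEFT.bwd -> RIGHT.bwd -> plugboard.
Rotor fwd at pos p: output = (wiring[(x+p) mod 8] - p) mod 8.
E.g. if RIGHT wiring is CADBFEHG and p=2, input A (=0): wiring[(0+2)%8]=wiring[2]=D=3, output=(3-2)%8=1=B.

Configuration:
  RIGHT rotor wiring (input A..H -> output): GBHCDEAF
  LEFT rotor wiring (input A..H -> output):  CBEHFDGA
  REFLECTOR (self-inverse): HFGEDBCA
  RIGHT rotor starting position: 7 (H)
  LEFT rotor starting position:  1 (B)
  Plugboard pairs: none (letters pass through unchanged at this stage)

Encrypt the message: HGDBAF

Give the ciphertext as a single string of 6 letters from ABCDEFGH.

Answer: GDGDHE

Derivation:
Char 1 ('H'): step: R->0, L->2 (L advanced); H->plug->H->R->F->L->G->refl->C->L'->A->R'->G->plug->G
Char 2 ('G'): step: R->1, L=2; G->plug->G->R->E->L->E->refl->D->L'->C->R'->D->plug->D
Char 3 ('D'): step: R->2, L=2; D->plug->D->R->C->L->D->refl->E->L'->E->R'->G->plug->G
Char 4 ('B'): step: R->3, L=2; B->plug->B->R->A->L->C->refl->G->L'->F->R'->D->plug->D
Char 5 ('A'): step: R->4, L=2; A->plug->A->R->H->L->H->refl->A->L'->G->R'->H->plug->H
Char 6 ('F'): step: R->5, L=2; F->plug->F->R->C->L->D->refl->E->L'->E->R'->E->plug->E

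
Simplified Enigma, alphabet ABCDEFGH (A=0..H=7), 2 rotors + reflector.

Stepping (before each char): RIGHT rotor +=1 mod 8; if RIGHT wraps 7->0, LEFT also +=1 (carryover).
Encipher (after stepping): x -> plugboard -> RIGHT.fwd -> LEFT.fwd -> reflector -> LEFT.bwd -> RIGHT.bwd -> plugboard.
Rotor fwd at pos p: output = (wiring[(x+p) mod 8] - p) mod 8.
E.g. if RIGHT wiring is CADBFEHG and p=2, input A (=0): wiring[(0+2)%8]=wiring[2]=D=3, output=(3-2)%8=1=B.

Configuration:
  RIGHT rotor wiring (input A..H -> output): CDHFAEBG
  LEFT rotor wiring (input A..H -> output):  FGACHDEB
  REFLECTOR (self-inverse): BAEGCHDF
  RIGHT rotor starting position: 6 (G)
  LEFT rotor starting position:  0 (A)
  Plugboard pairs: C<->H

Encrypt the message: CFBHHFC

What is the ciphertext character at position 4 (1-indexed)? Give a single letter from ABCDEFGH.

Char 1 ('C'): step: R->7, L=0; C->plug->H->R->C->L->A->refl->B->L'->H->R'->A->plug->A
Char 2 ('F'): step: R->0, L->1 (L advanced); F->plug->F->R->E->L->C->refl->E->L'->H->R'->C->plug->H
Char 3 ('B'): step: R->1, L=1; B->plug->B->R->G->L->A->refl->B->L'->C->R'->A->plug->A
Char 4 ('H'): step: R->2, L=1; H->plug->C->R->G->L->A->refl->B->L'->C->R'->D->plug->D

D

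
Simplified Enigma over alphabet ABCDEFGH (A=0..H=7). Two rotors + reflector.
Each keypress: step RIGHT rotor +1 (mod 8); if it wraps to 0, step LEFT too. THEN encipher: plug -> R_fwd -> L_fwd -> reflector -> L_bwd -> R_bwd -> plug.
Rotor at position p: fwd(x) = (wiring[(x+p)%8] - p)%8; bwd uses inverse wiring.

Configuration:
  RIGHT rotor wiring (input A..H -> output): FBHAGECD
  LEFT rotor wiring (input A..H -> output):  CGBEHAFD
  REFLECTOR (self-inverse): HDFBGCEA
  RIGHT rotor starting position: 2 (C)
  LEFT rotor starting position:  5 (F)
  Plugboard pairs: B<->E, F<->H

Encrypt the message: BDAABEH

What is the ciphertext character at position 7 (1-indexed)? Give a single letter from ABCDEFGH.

Char 1 ('B'): step: R->3, L=5; B->plug->E->R->A->L->D->refl->B->L'->E->R'->H->plug->F
Char 2 ('D'): step: R->4, L=5; D->plug->D->R->H->L->C->refl->F->L'->D->R'->G->plug->G
Char 3 ('A'): step: R->5, L=5; A->plug->A->R->H->L->C->refl->F->L'->D->R'->G->plug->G
Char 4 ('A'): step: R->6, L=5; A->plug->A->R->E->L->B->refl->D->L'->A->R'->G->plug->G
Char 5 ('B'): step: R->7, L=5; B->plug->E->R->B->L->A->refl->H->L'->G->R'->B->plug->E
Char 6 ('E'): step: R->0, L->6 (L advanced); E->plug->B->R->B->L->F->refl->C->L'->H->R'->C->plug->C
Char 7 ('H'): step: R->1, L=6; H->plug->F->R->B->L->F->refl->C->L'->H->R'->C->plug->C

C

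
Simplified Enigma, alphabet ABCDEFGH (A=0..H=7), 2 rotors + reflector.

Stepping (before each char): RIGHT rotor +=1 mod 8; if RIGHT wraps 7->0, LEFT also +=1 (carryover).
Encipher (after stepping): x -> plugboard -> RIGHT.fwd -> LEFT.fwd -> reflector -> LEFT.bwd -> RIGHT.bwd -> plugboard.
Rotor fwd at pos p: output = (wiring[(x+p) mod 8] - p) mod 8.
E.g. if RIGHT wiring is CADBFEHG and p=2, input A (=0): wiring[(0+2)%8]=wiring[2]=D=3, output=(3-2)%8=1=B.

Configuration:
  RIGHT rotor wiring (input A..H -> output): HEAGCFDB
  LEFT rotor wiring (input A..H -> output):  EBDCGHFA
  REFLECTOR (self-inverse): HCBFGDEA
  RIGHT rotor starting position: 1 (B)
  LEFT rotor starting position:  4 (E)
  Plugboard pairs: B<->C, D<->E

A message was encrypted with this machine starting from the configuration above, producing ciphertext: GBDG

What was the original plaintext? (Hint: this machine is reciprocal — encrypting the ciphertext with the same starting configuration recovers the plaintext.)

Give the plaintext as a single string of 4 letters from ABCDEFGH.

Answer: DEBH

Derivation:
Char 1 ('G'): step: R->2, L=4; G->plug->G->R->F->L->F->refl->D->L'->B->R'->E->plug->D
Char 2 ('B'): step: R->3, L=4; B->plug->C->R->C->L->B->refl->C->L'->A->R'->D->plug->E
Char 3 ('D'): step: R->4, L=4; D->plug->E->R->D->L->E->refl->G->L'->H->R'->C->plug->B
Char 4 ('G'): step: R->5, L=4; G->plug->G->R->B->L->D->refl->F->L'->F->R'->H->plug->H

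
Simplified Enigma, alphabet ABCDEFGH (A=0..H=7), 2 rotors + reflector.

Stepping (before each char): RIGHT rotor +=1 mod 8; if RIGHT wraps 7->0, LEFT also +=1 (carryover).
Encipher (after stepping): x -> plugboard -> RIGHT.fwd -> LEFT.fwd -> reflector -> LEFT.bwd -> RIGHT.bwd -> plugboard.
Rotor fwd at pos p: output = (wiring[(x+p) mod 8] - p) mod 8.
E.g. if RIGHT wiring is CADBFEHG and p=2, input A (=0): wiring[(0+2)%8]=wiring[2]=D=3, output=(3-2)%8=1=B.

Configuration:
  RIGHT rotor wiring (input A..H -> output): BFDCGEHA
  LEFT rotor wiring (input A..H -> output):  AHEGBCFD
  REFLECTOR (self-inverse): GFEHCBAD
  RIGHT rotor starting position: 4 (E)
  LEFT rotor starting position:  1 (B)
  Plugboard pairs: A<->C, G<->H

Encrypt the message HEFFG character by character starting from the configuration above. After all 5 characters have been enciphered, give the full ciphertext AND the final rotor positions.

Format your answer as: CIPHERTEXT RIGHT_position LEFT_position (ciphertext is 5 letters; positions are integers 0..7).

Answer: FGCDA 1 2

Derivation:
Char 1 ('H'): step: R->5, L=1; H->plug->G->R->F->L->E->refl->C->L'->G->R'->F->plug->F
Char 2 ('E'): step: R->6, L=1; E->plug->E->R->F->L->E->refl->C->L'->G->R'->H->plug->G
Char 3 ('F'): step: R->7, L=1; F->plug->F->R->H->L->H->refl->D->L'->B->R'->A->plug->C
Char 4 ('F'): step: R->0, L->2 (L advanced); F->plug->F->R->E->L->D->refl->H->L'->C->R'->D->plug->D
Char 5 ('G'): step: R->1, L=2; G->plug->H->R->A->L->C->refl->E->L'->B->R'->C->plug->A
Final: ciphertext=FGCDA, RIGHT=1, LEFT=2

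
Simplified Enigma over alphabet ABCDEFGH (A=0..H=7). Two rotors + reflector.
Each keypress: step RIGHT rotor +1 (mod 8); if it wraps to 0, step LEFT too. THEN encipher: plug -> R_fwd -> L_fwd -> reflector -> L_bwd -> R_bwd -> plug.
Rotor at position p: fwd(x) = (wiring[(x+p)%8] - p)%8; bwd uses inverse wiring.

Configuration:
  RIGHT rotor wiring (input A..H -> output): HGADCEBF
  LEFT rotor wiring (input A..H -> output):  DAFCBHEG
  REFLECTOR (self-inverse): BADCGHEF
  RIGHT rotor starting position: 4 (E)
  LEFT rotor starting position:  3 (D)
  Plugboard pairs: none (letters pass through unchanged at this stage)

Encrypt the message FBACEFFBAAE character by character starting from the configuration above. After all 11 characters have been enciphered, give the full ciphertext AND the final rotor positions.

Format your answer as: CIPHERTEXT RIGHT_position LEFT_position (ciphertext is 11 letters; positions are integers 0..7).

Char 1 ('F'): step: R->5, L=3; F->plug->F->R->D->L->B->refl->A->L'->F->R'->H->plug->H
Char 2 ('B'): step: R->6, L=3; B->plug->B->R->H->L->C->refl->D->L'->E->R'->G->plug->G
Char 3 ('A'): step: R->7, L=3; A->plug->A->R->G->L->F->refl->H->L'->A->R'->B->plug->B
Char 4 ('C'): step: R->0, L->4 (L advanced); C->plug->C->R->A->L->F->refl->H->L'->E->R'->F->plug->F
Char 5 ('E'): step: R->1, L=4; E->plug->E->R->D->L->C->refl->D->L'->B->R'->D->plug->D
Char 6 ('F'): step: R->2, L=4; F->plug->F->R->D->L->C->refl->D->L'->B->R'->B->plug->B
Char 7 ('F'): step: R->3, L=4; F->plug->F->R->E->L->H->refl->F->L'->A->R'->A->plug->A
Char 8 ('B'): step: R->4, L=4; B->plug->B->R->A->L->F->refl->H->L'->E->R'->G->plug->G
Char 9 ('A'): step: R->5, L=4; A->plug->A->R->H->L->G->refl->E->L'->F->R'->H->plug->H
Char 10 ('A'): step: R->6, L=4; A->plug->A->R->D->L->C->refl->D->L'->B->R'->C->plug->C
Char 11 ('E'): step: R->7, L=4; E->plug->E->R->E->L->H->refl->F->L'->A->R'->B->plug->B
Final: ciphertext=HGBFDBAGHCB, RIGHT=7, LEFT=4

Answer: HGBFDBAGHCB 7 4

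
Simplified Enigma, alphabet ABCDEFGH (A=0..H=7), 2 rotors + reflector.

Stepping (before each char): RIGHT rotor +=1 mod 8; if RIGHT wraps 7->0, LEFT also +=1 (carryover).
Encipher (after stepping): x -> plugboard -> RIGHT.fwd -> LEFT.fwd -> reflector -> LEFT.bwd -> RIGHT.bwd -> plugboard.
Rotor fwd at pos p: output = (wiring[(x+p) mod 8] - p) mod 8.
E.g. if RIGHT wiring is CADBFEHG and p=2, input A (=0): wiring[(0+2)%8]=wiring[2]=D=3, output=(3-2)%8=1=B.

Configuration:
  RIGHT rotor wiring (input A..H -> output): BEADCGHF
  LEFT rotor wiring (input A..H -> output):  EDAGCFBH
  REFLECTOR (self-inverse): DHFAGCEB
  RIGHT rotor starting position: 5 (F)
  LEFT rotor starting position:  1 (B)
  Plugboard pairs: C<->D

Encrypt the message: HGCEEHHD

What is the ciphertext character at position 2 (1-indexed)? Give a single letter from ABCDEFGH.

Char 1 ('H'): step: R->6, L=1; H->plug->H->R->A->L->C->refl->F->L'->C->R'->E->plug->E
Char 2 ('G'): step: R->7, L=1; G->plug->G->R->H->L->D->refl->A->L'->F->R'->C->plug->D

D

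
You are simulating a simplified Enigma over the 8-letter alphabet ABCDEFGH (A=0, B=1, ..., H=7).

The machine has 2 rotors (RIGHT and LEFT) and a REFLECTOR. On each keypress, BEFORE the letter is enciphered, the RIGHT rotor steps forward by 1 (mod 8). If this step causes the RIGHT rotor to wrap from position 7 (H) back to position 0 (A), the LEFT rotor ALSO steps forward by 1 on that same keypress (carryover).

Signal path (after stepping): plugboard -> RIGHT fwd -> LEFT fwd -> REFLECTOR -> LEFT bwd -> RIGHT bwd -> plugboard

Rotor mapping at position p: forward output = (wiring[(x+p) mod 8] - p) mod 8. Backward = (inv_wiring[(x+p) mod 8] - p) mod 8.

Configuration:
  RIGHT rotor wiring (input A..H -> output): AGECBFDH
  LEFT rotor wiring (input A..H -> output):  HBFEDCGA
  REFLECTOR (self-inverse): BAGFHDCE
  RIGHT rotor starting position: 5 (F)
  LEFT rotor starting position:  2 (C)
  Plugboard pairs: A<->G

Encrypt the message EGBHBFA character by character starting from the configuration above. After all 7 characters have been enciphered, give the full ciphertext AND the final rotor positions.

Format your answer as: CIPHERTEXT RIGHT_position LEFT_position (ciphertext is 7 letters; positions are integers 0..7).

Char 1 ('E'): step: R->6, L=2; E->plug->E->R->G->L->F->refl->D->L'->A->R'->D->plug->D
Char 2 ('G'): step: R->7, L=2; G->plug->A->R->A->L->D->refl->F->L'->G->R'->G->plug->A
Char 3 ('B'): step: R->0, L->3 (L advanced); B->plug->B->R->G->L->G->refl->C->L'->H->R'->H->plug->H
Char 4 ('H'): step: R->1, L=3; H->plug->H->R->H->L->C->refl->G->L'->G->R'->G->plug->A
Char 5 ('B'): step: R->2, L=3; B->plug->B->R->A->L->B->refl->A->L'->B->R'->E->plug->E
Char 6 ('F'): step: R->3, L=3; F->plug->F->R->F->L->E->refl->H->L'->C->R'->C->plug->C
Char 7 ('A'): step: R->4, L=3; A->plug->G->R->A->L->B->refl->A->L'->B->R'->B->plug->B
Final: ciphertext=DAHAECB, RIGHT=4, LEFT=3

Answer: DAHAECB 4 3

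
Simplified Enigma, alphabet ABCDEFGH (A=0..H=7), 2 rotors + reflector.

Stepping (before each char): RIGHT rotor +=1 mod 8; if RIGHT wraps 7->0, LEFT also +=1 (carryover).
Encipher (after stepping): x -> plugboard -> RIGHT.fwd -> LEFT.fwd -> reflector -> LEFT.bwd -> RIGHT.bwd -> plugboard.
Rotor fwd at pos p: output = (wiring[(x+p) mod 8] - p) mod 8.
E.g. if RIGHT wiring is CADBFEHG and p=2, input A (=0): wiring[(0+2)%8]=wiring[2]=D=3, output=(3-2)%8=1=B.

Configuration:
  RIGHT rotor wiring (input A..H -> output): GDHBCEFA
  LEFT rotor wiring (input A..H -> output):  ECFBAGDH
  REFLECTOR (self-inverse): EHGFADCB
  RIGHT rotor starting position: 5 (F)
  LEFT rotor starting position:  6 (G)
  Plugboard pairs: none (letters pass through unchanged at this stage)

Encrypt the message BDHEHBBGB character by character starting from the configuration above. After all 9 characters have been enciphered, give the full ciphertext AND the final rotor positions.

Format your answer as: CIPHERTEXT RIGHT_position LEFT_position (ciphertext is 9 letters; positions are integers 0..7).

Answer: HGCFDGFCE 6 7

Derivation:
Char 1 ('B'): step: R->6, L=6; B->plug->B->R->C->L->G->refl->C->L'->G->R'->H->plug->H
Char 2 ('D'): step: R->7, L=6; D->plug->D->R->A->L->F->refl->D->L'->F->R'->G->plug->G
Char 3 ('H'): step: R->0, L->7 (L advanced); H->plug->H->R->A->L->A->refl->E->L'->H->R'->C->plug->C
Char 4 ('E'): step: R->1, L=7; E->plug->E->R->D->L->G->refl->C->L'->E->R'->F->plug->F
Char 5 ('H'): step: R->2, L=7; H->plug->H->R->B->L->F->refl->D->L'->C->R'->D->plug->D
Char 6 ('B'): step: R->3, L=7; B->plug->B->R->H->L->E->refl->A->L'->A->R'->G->plug->G
Char 7 ('B'): step: R->4, L=7; B->plug->B->R->A->L->A->refl->E->L'->H->R'->F->plug->F
Char 8 ('G'): step: R->5, L=7; G->plug->G->R->E->L->C->refl->G->L'->D->R'->C->plug->C
Char 9 ('B'): step: R->6, L=7; B->plug->B->R->C->L->D->refl->F->L'->B->R'->E->plug->E
Final: ciphertext=HGCFDGFCE, RIGHT=6, LEFT=7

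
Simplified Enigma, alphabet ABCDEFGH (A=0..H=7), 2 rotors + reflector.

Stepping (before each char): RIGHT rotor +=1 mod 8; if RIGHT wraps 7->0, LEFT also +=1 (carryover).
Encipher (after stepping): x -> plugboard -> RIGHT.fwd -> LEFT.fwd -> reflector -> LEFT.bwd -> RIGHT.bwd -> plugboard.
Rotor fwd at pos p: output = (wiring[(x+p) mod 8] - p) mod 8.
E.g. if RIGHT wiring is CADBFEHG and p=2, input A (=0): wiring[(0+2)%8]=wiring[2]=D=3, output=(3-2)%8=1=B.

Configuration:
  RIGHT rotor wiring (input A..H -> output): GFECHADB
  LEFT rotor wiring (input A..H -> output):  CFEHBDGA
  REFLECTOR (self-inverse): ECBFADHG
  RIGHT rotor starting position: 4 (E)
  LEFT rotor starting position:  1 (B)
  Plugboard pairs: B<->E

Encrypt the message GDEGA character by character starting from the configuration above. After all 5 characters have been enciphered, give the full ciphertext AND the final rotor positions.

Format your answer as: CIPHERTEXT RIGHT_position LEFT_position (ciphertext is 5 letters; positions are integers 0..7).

Answer: DFHFD 1 2

Derivation:
Char 1 ('G'): step: R->5, L=1; G->plug->G->R->F->L->F->refl->D->L'->B->R'->D->plug->D
Char 2 ('D'): step: R->6, L=1; D->plug->D->R->H->L->B->refl->C->L'->E->R'->F->plug->F
Char 3 ('E'): step: R->7, L=1; E->plug->B->R->H->L->B->refl->C->L'->E->R'->H->plug->H
Char 4 ('G'): step: R->0, L->2 (L advanced); G->plug->G->R->D->L->B->refl->C->L'->A->R'->F->plug->F
Char 5 ('A'): step: R->1, L=2; A->plug->A->R->E->L->E->refl->A->L'->G->R'->D->plug->D
Final: ciphertext=DFHFD, RIGHT=1, LEFT=2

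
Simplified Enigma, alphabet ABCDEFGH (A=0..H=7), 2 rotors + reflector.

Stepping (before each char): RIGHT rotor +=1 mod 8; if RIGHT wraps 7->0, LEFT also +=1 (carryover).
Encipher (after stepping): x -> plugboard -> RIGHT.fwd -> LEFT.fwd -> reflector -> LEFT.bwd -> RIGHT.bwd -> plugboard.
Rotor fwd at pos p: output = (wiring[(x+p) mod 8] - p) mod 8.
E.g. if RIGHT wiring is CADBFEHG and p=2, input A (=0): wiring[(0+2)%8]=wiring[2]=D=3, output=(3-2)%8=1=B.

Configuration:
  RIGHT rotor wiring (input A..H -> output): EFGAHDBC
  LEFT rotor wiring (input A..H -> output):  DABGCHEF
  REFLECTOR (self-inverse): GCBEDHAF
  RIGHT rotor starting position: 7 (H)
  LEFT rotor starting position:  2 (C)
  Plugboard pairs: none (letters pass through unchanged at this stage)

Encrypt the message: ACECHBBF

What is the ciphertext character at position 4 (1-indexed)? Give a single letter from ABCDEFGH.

Char 1 ('A'): step: R->0, L->3 (L advanced); A->plug->A->R->E->L->C->refl->B->L'->D->R'->F->plug->F
Char 2 ('C'): step: R->1, L=3; C->plug->C->R->H->L->G->refl->A->L'->F->R'->B->plug->B
Char 3 ('E'): step: R->2, L=3; E->plug->E->R->H->L->G->refl->A->L'->F->R'->C->plug->C
Char 4 ('C'): step: R->3, L=3; C->plug->C->R->A->L->D->refl->E->L'->C->R'->G->plug->G

G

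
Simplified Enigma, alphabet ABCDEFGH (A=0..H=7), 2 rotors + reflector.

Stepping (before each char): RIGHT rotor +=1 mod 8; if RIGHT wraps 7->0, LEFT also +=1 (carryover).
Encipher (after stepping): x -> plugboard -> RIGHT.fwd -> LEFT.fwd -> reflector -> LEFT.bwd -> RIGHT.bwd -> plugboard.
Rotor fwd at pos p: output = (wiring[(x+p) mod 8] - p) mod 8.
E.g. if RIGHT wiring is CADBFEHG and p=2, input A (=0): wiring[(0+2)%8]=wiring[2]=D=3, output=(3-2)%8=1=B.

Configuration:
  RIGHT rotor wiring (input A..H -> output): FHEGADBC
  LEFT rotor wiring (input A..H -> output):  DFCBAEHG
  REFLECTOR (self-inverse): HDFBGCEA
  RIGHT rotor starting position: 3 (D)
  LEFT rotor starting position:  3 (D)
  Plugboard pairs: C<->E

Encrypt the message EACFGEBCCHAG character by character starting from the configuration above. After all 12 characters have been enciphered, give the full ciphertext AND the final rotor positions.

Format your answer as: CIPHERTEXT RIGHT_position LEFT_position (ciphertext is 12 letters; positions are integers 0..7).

Char 1 ('E'): step: R->4, L=3; E->plug->C->R->F->L->A->refl->H->L'->H->R'->B->plug->B
Char 2 ('A'): step: R->5, L=3; A->plug->A->R->G->L->C->refl->F->L'->B->R'->G->plug->G
Char 3 ('C'): step: R->6, L=3; C->plug->E->R->G->L->C->refl->F->L'->B->R'->D->plug->D
Char 4 ('F'): step: R->7, L=3; F->plug->F->R->B->L->F->refl->C->L'->G->R'->B->plug->B
Char 5 ('G'): step: R->0, L->4 (L advanced); G->plug->G->R->B->L->A->refl->H->L'->E->R'->C->plug->E
Char 6 ('E'): step: R->1, L=4; E->plug->C->R->F->L->B->refl->D->L'->C->R'->E->plug->C
Char 7 ('B'): step: R->2, L=4; B->plug->B->R->E->L->H->refl->A->L'->B->R'->D->plug->D
Char 8 ('C'): step: R->3, L=4; C->plug->E->R->H->L->F->refl->C->L'->D->R'->A->plug->A
Char 9 ('C'): step: R->4, L=4; C->plug->E->R->B->L->A->refl->H->L'->E->R'->A->plug->A
Char 10 ('H'): step: R->5, L=4; H->plug->H->R->D->L->C->refl->F->L'->H->R'->F->plug->F
Char 11 ('A'): step: R->6, L=4; A->plug->A->R->D->L->C->refl->F->L'->H->R'->C->plug->E
Char 12 ('G'): step: R->7, L=4; G->plug->G->R->E->L->H->refl->A->L'->B->R'->F->plug->F
Final: ciphertext=BGDBECDAAFEF, RIGHT=7, LEFT=4

Answer: BGDBECDAAFEF 7 4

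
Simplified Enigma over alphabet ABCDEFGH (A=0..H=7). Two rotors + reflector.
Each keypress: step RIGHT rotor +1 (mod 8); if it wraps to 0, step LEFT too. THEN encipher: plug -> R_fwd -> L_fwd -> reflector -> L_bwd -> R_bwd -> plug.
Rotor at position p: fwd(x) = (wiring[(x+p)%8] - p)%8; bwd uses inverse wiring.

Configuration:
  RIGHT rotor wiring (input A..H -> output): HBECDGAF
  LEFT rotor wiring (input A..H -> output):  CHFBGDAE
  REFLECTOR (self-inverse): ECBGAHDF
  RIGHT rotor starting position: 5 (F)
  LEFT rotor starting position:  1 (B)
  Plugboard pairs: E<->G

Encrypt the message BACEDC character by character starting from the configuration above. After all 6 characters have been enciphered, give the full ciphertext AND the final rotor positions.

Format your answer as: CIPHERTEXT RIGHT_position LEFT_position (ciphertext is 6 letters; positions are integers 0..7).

Answer: FBEABD 3 2

Derivation:
Char 1 ('B'): step: R->6, L=1; B->plug->B->R->H->L->B->refl->C->L'->E->R'->F->plug->F
Char 2 ('A'): step: R->7, L=1; A->plug->A->R->G->L->D->refl->G->L'->A->R'->B->plug->B
Char 3 ('C'): step: R->0, L->2 (L advanced); C->plug->C->R->E->L->G->refl->D->L'->A->R'->G->plug->E
Char 4 ('E'): step: R->1, L=2; E->plug->G->R->E->L->G->refl->D->L'->A->R'->A->plug->A
Char 5 ('D'): step: R->2, L=2; D->plug->D->R->E->L->G->refl->D->L'->A->R'->B->plug->B
Char 6 ('C'): step: R->3, L=2; C->plug->C->R->D->L->B->refl->C->L'->F->R'->D->plug->D
Final: ciphertext=FBEABD, RIGHT=3, LEFT=2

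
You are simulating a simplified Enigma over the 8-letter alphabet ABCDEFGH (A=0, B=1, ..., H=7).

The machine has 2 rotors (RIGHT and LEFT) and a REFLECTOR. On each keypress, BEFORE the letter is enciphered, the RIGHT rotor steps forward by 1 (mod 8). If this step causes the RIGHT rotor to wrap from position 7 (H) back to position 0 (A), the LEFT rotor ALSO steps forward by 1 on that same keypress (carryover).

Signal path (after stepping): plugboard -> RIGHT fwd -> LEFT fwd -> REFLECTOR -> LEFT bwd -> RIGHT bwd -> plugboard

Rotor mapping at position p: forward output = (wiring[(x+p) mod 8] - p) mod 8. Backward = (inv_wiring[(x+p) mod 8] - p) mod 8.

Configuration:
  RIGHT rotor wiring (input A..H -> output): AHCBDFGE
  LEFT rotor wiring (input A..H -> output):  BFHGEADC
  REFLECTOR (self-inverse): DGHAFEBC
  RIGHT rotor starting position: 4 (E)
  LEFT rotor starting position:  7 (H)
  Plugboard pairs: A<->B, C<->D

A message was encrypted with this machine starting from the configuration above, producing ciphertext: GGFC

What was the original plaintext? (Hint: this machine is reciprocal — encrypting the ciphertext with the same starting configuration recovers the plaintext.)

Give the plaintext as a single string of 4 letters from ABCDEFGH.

Char 1 ('G'): step: R->5, L=7; G->plug->G->R->E->L->H->refl->C->L'->B->R'->B->plug->A
Char 2 ('G'): step: R->6, L=7; G->plug->G->R->F->L->F->refl->E->L'->H->R'->H->plug->H
Char 3 ('F'): step: R->7, L=7; F->plug->F->R->E->L->H->refl->C->L'->B->R'->B->plug->A
Char 4 ('C'): step: R->0, L->0 (L advanced); C->plug->D->R->B->L->F->refl->E->L'->E->R'->H->plug->H

Answer: AHAH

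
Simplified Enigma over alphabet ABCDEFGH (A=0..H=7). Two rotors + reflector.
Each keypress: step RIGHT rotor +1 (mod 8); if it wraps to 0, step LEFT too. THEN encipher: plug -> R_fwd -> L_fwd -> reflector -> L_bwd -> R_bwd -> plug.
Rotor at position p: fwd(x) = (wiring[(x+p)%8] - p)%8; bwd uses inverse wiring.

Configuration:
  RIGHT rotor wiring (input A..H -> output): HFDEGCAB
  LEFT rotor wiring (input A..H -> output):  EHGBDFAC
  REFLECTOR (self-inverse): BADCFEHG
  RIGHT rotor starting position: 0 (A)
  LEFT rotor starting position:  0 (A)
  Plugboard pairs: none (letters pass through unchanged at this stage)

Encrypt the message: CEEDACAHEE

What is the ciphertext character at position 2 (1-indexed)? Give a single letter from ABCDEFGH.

Char 1 ('C'): step: R->1, L=0; C->plug->C->R->D->L->B->refl->A->L'->G->R'->H->plug->H
Char 2 ('E'): step: R->2, L=0; E->plug->E->R->G->L->A->refl->B->L'->D->R'->H->plug->H

H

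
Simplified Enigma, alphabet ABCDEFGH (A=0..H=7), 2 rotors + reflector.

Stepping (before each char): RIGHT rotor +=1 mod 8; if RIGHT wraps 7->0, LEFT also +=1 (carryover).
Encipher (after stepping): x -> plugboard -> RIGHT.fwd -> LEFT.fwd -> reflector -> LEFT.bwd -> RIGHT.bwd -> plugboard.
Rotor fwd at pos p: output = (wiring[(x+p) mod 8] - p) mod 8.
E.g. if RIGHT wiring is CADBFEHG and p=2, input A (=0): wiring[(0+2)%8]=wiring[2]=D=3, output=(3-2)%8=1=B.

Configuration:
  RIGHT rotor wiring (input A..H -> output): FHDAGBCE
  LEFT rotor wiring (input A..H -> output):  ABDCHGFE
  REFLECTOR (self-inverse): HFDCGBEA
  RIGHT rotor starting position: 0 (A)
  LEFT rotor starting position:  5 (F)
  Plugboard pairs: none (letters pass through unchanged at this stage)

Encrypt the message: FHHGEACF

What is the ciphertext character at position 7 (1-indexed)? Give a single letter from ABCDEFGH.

Char 1 ('F'): step: R->1, L=5; F->plug->F->R->B->L->A->refl->H->L'->C->R'->B->plug->B
Char 2 ('H'): step: R->2, L=5; H->plug->H->R->F->L->G->refl->E->L'->E->R'->C->plug->C
Char 3 ('H'): step: R->3, L=5; H->plug->H->R->A->L->B->refl->F->L'->G->R'->C->plug->C
Char 4 ('G'): step: R->4, L=5; G->plug->G->R->H->L->C->refl->D->L'->D->R'->F->plug->F
Char 5 ('E'): step: R->5, L=5; E->plug->E->R->C->L->H->refl->A->L'->B->R'->H->plug->H
Char 6 ('A'): step: R->6, L=5; A->plug->A->R->E->L->E->refl->G->L'->F->R'->E->plug->E
Char 7 ('C'): step: R->7, L=5; C->plug->C->R->A->L->B->refl->F->L'->G->R'->B->plug->B

B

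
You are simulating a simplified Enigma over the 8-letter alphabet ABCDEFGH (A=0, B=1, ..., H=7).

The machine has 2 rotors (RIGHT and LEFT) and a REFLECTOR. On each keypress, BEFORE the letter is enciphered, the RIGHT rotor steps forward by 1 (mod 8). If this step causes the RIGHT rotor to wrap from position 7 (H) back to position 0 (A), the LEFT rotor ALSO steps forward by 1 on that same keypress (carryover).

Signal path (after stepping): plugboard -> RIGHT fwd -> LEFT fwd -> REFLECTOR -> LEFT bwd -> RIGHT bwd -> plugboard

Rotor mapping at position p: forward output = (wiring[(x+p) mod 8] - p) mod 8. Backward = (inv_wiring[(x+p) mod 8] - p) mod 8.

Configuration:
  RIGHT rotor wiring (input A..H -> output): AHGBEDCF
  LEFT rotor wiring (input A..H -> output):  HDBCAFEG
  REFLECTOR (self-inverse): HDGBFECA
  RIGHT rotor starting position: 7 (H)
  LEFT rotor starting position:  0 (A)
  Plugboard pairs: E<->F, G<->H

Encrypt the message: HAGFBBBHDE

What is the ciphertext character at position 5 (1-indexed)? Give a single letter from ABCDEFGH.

Char 1 ('H'): step: R->0, L->1 (L advanced); H->plug->G->R->C->L->B->refl->D->L'->F->R'->H->plug->G
Char 2 ('A'): step: R->1, L=1; A->plug->A->R->G->L->F->refl->E->L'->E->R'->G->plug->H
Char 3 ('G'): step: R->2, L=1; G->plug->H->R->F->L->D->refl->B->L'->C->R'->C->plug->C
Char 4 ('F'): step: R->3, L=1; F->plug->E->R->C->L->B->refl->D->L'->F->R'->F->plug->E
Char 5 ('B'): step: R->4, L=1; B->plug->B->R->H->L->G->refl->C->L'->A->R'->A->plug->A

A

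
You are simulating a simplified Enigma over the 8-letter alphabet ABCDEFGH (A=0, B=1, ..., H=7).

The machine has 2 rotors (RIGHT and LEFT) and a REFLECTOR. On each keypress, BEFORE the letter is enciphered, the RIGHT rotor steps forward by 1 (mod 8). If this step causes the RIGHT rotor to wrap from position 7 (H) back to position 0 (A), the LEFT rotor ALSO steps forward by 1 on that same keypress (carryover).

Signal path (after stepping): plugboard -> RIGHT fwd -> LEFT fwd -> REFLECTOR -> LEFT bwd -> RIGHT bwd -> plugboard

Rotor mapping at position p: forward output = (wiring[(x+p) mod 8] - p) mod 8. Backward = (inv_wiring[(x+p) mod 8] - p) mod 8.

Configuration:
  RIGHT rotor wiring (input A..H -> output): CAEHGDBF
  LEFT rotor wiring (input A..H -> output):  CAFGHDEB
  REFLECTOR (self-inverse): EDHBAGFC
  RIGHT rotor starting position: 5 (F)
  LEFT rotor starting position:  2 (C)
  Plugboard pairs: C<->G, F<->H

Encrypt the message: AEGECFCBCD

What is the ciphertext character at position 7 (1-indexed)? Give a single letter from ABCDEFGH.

Char 1 ('A'): step: R->6, L=2; A->plug->A->R->D->L->B->refl->D->L'->A->R'->G->plug->C
Char 2 ('E'): step: R->7, L=2; E->plug->E->R->A->L->D->refl->B->L'->D->R'->B->plug->B
Char 3 ('G'): step: R->0, L->3 (L advanced); G->plug->C->R->E->L->G->refl->F->L'->G->R'->E->plug->E
Char 4 ('E'): step: R->1, L=3; E->plug->E->R->C->L->A->refl->E->L'->B->R'->H->plug->F
Char 5 ('C'): step: R->2, L=3; C->plug->G->R->A->L->D->refl->B->L'->D->R'->F->plug->H
Char 6 ('F'): step: R->3, L=3; F->plug->H->R->B->L->E->refl->A->L'->C->R'->E->plug->E
Char 7 ('C'): step: R->4, L=3; C->plug->G->R->A->L->D->refl->B->L'->D->R'->H->plug->F

F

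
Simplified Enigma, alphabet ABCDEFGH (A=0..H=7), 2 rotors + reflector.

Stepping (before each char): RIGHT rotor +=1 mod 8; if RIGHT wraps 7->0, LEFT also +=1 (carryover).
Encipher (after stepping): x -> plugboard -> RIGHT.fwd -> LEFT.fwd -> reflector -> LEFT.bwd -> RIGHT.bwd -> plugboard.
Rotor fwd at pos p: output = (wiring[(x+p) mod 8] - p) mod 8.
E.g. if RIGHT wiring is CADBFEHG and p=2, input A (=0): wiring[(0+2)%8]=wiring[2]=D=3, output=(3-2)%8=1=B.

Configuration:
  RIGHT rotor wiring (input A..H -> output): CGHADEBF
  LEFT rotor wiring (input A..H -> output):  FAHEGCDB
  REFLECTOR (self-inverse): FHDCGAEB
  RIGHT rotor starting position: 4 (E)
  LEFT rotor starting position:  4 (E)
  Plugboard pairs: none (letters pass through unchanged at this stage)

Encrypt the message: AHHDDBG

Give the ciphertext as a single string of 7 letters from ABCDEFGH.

Answer: GDFEHEB

Derivation:
Char 1 ('A'): step: R->5, L=4; A->plug->A->R->H->L->A->refl->F->L'->D->R'->G->plug->G
Char 2 ('H'): step: R->6, L=4; H->plug->H->R->G->L->D->refl->C->L'->A->R'->D->plug->D
Char 3 ('H'): step: R->7, L=4; H->plug->H->R->C->L->H->refl->B->L'->E->R'->F->plug->F
Char 4 ('D'): step: R->0, L->5 (L advanced); D->plug->D->R->A->L->F->refl->A->L'->D->R'->E->plug->E
Char 5 ('D'): step: R->1, L=5; D->plug->D->R->C->L->E->refl->G->L'->B->R'->H->plug->H
Char 6 ('B'): step: R->2, L=5; B->plug->B->R->G->L->H->refl->B->L'->H->R'->E->plug->E
Char 7 ('G'): step: R->3, L=5; G->plug->G->R->D->L->A->refl->F->L'->A->R'->B->plug->B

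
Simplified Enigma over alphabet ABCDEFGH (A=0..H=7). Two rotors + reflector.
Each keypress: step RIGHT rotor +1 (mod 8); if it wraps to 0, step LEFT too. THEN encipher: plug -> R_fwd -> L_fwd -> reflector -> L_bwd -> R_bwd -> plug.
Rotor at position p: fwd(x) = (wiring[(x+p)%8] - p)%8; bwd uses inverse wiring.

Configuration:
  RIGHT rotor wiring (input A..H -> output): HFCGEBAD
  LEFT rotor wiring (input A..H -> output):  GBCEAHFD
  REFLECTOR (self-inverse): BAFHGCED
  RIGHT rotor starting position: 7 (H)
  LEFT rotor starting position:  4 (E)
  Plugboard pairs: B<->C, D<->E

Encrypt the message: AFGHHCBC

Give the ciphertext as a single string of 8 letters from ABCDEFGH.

Answer: EHABBGHF

Derivation:
Char 1 ('A'): step: R->0, L->5 (L advanced); A->plug->A->R->H->L->D->refl->H->L'->G->R'->D->plug->E
Char 2 ('F'): step: R->1, L=5; F->plug->F->R->H->L->D->refl->H->L'->G->R'->H->plug->H
Char 3 ('G'): step: R->2, L=5; G->plug->G->R->F->L->F->refl->C->L'->A->R'->A->plug->A
Char 4 ('H'): step: R->3, L=5; H->plug->H->R->H->L->D->refl->H->L'->G->R'->C->plug->B
Char 5 ('H'): step: R->4, L=5; H->plug->H->R->C->L->G->refl->E->L'->E->R'->C->plug->B
Char 6 ('C'): step: R->5, L=5; C->plug->B->R->D->L->B->refl->A->L'->B->R'->G->plug->G
Char 7 ('B'): step: R->6, L=5; B->plug->C->R->B->L->A->refl->B->L'->D->R'->H->plug->H
Char 8 ('C'): step: R->7, L=5; C->plug->B->R->A->L->C->refl->F->L'->F->R'->F->plug->F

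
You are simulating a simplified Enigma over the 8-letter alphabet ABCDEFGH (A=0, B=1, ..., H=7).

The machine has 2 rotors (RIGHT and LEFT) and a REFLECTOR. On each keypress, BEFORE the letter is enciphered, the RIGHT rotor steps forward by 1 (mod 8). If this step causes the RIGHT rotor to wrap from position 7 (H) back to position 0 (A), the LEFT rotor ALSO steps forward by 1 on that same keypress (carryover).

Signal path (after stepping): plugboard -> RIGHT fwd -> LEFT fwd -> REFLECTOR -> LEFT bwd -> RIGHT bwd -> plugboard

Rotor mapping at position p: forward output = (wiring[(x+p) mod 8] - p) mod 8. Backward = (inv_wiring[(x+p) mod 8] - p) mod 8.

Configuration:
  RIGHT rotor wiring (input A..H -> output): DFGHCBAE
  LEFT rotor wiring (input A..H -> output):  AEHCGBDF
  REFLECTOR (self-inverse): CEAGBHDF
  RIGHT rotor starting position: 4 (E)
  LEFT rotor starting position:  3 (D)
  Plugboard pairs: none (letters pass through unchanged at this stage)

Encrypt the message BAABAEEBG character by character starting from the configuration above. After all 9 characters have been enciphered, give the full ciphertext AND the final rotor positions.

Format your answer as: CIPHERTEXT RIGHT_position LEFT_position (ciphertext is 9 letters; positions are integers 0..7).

Answer: AFEGGDGDF 5 4

Derivation:
Char 1 ('B'): step: R->5, L=3; B->plug->B->R->D->L->A->refl->C->L'->E->R'->A->plug->A
Char 2 ('A'): step: R->6, L=3; A->plug->A->R->C->L->G->refl->D->L'->B->R'->F->plug->F
Char 3 ('A'): step: R->7, L=3; A->plug->A->R->F->L->F->refl->H->L'->A->R'->E->plug->E
Char 4 ('B'): step: R->0, L->4 (L advanced); B->plug->B->R->F->L->A->refl->C->L'->A->R'->G->plug->G
Char 5 ('A'): step: R->1, L=4; A->plug->A->R->E->L->E->refl->B->L'->D->R'->G->plug->G
Char 6 ('E'): step: R->2, L=4; E->plug->E->R->G->L->D->refl->G->L'->H->R'->D->plug->D
Char 7 ('E'): step: R->3, L=4; E->plug->E->R->B->L->F->refl->H->L'->C->R'->G->plug->G
Char 8 ('B'): step: R->4, L=4; B->plug->B->R->F->L->A->refl->C->L'->A->R'->D->plug->D
Char 9 ('G'): step: R->5, L=4; G->plug->G->R->C->L->H->refl->F->L'->B->R'->F->plug->F
Final: ciphertext=AFEGGDGDF, RIGHT=5, LEFT=4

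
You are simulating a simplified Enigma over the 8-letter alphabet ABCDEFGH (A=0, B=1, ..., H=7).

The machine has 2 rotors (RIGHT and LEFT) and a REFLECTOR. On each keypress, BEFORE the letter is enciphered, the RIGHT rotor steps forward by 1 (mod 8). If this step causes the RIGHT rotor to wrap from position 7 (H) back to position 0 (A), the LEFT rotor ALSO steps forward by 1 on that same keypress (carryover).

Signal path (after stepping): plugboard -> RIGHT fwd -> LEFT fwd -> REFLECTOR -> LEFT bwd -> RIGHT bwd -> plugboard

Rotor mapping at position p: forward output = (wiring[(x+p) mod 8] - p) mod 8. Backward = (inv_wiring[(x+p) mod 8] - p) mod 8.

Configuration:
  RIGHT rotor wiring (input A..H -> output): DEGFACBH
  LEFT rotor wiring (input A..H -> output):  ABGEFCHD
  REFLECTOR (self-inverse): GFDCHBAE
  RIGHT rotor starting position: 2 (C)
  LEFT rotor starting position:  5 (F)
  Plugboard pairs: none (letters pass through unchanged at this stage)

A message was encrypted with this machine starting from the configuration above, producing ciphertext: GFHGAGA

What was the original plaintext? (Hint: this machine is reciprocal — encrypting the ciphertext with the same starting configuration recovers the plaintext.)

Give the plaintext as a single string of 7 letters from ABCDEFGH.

Answer: HCFFCEH

Derivation:
Char 1 ('G'): step: R->3, L=5; G->plug->G->R->B->L->C->refl->D->L'->D->R'->H->plug->H
Char 2 ('F'): step: R->4, L=5; F->plug->F->R->A->L->F->refl->B->L'->F->R'->C->plug->C
Char 3 ('H'): step: R->5, L=5; H->plug->H->R->D->L->D->refl->C->L'->B->R'->F->plug->F
Char 4 ('G'): step: R->6, L=5; G->plug->G->R->C->L->G->refl->A->L'->H->R'->F->plug->F
Char 5 ('A'): step: R->7, L=5; A->plug->A->R->A->L->F->refl->B->L'->F->R'->C->plug->C
Char 6 ('G'): step: R->0, L->6 (L advanced); G->plug->G->R->B->L->F->refl->B->L'->A->R'->E->plug->E
Char 7 ('A'): step: R->1, L=6; A->plug->A->R->D->L->D->refl->C->L'->C->R'->H->plug->H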